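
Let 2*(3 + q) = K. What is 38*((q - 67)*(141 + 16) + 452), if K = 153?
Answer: 55955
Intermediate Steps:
q = 147/2 (q = -3 + (½)*153 = -3 + 153/2 = 147/2 ≈ 73.500)
38*((q - 67)*(141 + 16) + 452) = 38*((147/2 - 67)*(141 + 16) + 452) = 38*((13/2)*157 + 452) = 38*(2041/2 + 452) = 38*(2945/2) = 55955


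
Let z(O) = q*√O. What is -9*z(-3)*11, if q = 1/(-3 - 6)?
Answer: 11*I*√3 ≈ 19.053*I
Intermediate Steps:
q = -⅑ (q = 1/(-9) = -⅑ ≈ -0.11111)
z(O) = -√O/9
-9*z(-3)*11 = -(-1)*√(-3)*11 = -(-1)*I*√3*11 = (I*√3)*11 = 11*I*√3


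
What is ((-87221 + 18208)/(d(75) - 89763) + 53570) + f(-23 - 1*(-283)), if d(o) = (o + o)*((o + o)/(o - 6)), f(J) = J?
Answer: 110732534969/2057049 ≈ 53831.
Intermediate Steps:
d(o) = 4*o²/(-6 + o) (d(o) = (2*o)*((2*o)/(-6 + o)) = (2*o)*(2*o/(-6 + o)) = 4*o²/(-6 + o))
((-87221 + 18208)/(d(75) - 89763) + 53570) + f(-23 - 1*(-283)) = ((-87221 + 18208)/(4*75²/(-6 + 75) - 89763) + 53570) + (-23 - 1*(-283)) = (-69013/(4*5625/69 - 89763) + 53570) + (-23 + 283) = (-69013/(4*5625*(1/69) - 89763) + 53570) + 260 = (-69013/(7500/23 - 89763) + 53570) + 260 = (-69013/(-2057049/23) + 53570) + 260 = (-69013*(-23/2057049) + 53570) + 260 = (1587299/2057049 + 53570) + 260 = 110197702229/2057049 + 260 = 110732534969/2057049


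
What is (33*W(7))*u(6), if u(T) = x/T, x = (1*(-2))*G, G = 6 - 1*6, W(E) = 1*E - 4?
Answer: 0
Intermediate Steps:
W(E) = -4 + E (W(E) = E - 4 = -4 + E)
G = 0 (G = 6 - 6 = 0)
x = 0 (x = (1*(-2))*0 = -2*0 = 0)
u(T) = 0 (u(T) = 0/T = 0)
(33*W(7))*u(6) = (33*(-4 + 7))*0 = (33*3)*0 = 99*0 = 0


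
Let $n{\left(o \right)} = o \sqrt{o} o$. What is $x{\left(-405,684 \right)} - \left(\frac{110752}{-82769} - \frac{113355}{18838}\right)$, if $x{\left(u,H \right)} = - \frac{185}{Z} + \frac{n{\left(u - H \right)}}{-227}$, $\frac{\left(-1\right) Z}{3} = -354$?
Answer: $\frac{2972807136383}{413968243041} - \frac{39135393 i}{227} \approx 7.1812 - 1.724 \cdot 10^{5} i$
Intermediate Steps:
$Z = 1062$ ($Z = \left(-3\right) \left(-354\right) = 1062$)
$n{\left(o \right)} = o^{\frac{5}{2}}$ ($n{\left(o \right)} = o^{\frac{3}{2}} o = o^{\frac{5}{2}}$)
$x{\left(u,H \right)} = - \frac{185}{1062} - \frac{\left(u - H\right)^{\frac{5}{2}}}{227}$ ($x{\left(u,H \right)} = - \frac{185}{1062} + \frac{\left(u - H\right)^{\frac{5}{2}}}{-227} = \left(-185\right) \frac{1}{1062} + \left(u - H\right)^{\frac{5}{2}} \left(- \frac{1}{227}\right) = - \frac{185}{1062} - \frac{\left(u - H\right)^{\frac{5}{2}}}{227}$)
$x{\left(-405,684 \right)} - \left(\frac{110752}{-82769} - \frac{113355}{18838}\right) = \left(- \frac{185}{1062} - \frac{\left(-405 - 684\right)^{\frac{5}{2}}}{227}\right) - \left(\frac{110752}{-82769} - \frac{113355}{18838}\right) = \left(- \frac{185}{1062} - \frac{\left(-405 - 684\right)^{\frac{5}{2}}}{227}\right) - \left(110752 \left(- \frac{1}{82769}\right) - \frac{113355}{18838}\right) = \left(- \frac{185}{1062} - \frac{\left(-1089\right)^{\frac{5}{2}}}{227}\right) - \left(- \frac{110752}{82769} - \frac{113355}{18838}\right) = \left(- \frac{185}{1062} - \frac{39135393 i}{227}\right) - - \frac{11468626171}{1559202422} = \left(- \frac{185}{1062} - \frac{39135393 i}{227}\right) + \frac{11468626171}{1559202422} = \frac{2972807136383}{413968243041} - \frac{39135393 i}{227}$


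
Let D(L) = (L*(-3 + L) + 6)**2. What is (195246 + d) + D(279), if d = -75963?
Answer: 5930659383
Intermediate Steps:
D(L) = (6 + L*(-3 + L))**2
(195246 + d) + D(279) = (195246 - 75963) + (6 + 279**2 - 3*279)**2 = 119283 + (6 + 77841 - 837)**2 = 119283 + 77010**2 = 119283 + 5930540100 = 5930659383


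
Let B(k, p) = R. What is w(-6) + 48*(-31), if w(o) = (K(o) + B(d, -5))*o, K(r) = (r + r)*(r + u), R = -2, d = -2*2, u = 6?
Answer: -1476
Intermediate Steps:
d = -4
B(k, p) = -2
K(r) = 2*r*(6 + r) (K(r) = (r + r)*(r + 6) = (2*r)*(6 + r) = 2*r*(6 + r))
w(o) = o*(-2 + 2*o*(6 + o)) (w(o) = (2*o*(6 + o) - 2)*o = (-2 + 2*o*(6 + o))*o = o*(-2 + 2*o*(6 + o)))
w(-6) + 48*(-31) = 2*(-6)*(-1 - 6*(6 - 6)) + 48*(-31) = 2*(-6)*(-1 - 6*0) - 1488 = 2*(-6)*(-1 + 0) - 1488 = 2*(-6)*(-1) - 1488 = 12 - 1488 = -1476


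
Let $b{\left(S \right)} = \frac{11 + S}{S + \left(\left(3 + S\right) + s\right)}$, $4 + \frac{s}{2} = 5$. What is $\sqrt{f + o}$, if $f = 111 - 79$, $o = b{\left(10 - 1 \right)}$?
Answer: $\frac{6 \sqrt{483}}{23} \approx 5.7332$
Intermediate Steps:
$s = 2$ ($s = -8 + 2 \cdot 5 = -8 + 10 = 2$)
$b{\left(S \right)} = \frac{11 + S}{5 + 2 S}$ ($b{\left(S \right)} = \frac{11 + S}{S + \left(\left(3 + S\right) + 2\right)} = \frac{11 + S}{S + \left(5 + S\right)} = \frac{11 + S}{5 + 2 S}$)
$o = \frac{20}{23}$ ($o = \frac{11 + \left(10 - 1\right)}{5 + 2 \left(10 - 1\right)} = \frac{11 + 9}{5 + 2 \cdot 9} = \frac{1}{5 + 18} \cdot 20 = \frac{1}{23} \cdot 20 = \frac{20}{23} \approx 0.86957$)
$f = 32$
$\sqrt{f + o} = \sqrt{32 + \frac{20}{23}} = \sqrt{\frac{756}{23}} = \frac{6 \sqrt{483}}{23}$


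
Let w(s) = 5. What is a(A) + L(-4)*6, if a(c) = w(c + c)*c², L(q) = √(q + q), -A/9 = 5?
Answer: 10125 + 12*I*√2 ≈ 10125.0 + 16.971*I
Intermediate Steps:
A = -45 (A = -9*5 = -45)
L(q) = √2*√q (L(q) = √(2*q) = √2*√q)
a(c) = 5*c²
a(A) + L(-4)*6 = 5*(-45)² + (√2*√(-4))*6 = 5*2025 + (√2*(2*I))*6 = 10125 + (2*I*√2)*6 = 10125 + 12*I*√2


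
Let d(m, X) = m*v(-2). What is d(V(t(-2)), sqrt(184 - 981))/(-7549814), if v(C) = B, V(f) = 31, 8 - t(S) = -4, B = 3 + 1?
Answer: -62/3774907 ≈ -1.6424e-5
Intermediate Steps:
B = 4
t(S) = 12 (t(S) = 8 - 1*(-4) = 8 + 4 = 12)
v(C) = 4
d(m, X) = 4*m (d(m, X) = m*4 = 4*m)
d(V(t(-2)), sqrt(184 - 981))/(-7549814) = (4*31)/(-7549814) = 124*(-1/7549814) = -62/3774907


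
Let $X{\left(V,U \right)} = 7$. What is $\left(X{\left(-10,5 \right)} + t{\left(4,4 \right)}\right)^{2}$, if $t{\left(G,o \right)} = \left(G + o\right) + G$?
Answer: $361$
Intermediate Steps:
$t{\left(G,o \right)} = o + 2 G$
$\left(X{\left(-10,5 \right)} + t{\left(4,4 \right)}\right)^{2} = \left(7 + \left(4 + 2 \cdot 4\right)\right)^{2} = \left(7 + \left(4 + 8\right)\right)^{2} = \left(7 + 12\right)^{2} = 19^{2} = 361$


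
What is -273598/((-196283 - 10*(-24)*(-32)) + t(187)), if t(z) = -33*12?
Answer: 273598/204359 ≈ 1.3388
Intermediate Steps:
t(z) = -396
-273598/((-196283 - 10*(-24)*(-32)) + t(187)) = -273598/((-196283 - 10*(-24)*(-32)) - 396) = -273598/((-196283 + 240*(-32)) - 396) = -273598/((-196283 - 7680) - 396) = -273598/(-203963 - 396) = -273598/(-204359) = -273598*(-1/204359) = 273598/204359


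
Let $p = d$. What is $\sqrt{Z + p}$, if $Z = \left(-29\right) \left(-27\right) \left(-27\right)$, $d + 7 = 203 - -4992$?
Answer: $i \sqrt{15953} \approx 126.31 i$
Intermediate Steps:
$d = 5188$ ($d = -7 + \left(203 - -4992\right) = -7 + \left(203 + 4992\right) = -7 + 5195 = 5188$)
$p = 5188$
$Z = -21141$ ($Z = 783 \left(-27\right) = -21141$)
$\sqrt{Z + p} = \sqrt{-21141 + 5188} = \sqrt{-15953} = i \sqrt{15953}$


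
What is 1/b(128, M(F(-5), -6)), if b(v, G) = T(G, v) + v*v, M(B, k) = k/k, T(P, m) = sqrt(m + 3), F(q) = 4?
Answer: 16384/268435325 - sqrt(131)/268435325 ≈ 6.0993e-5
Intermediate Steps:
T(P, m) = sqrt(3 + m)
M(B, k) = 1
b(v, G) = v**2 + sqrt(3 + v) (b(v, G) = sqrt(3 + v) + v*v = sqrt(3 + v) + v**2 = v**2 + sqrt(3 + v))
1/b(128, M(F(-5), -6)) = 1/(128**2 + sqrt(3 + 128)) = 1/(16384 + sqrt(131))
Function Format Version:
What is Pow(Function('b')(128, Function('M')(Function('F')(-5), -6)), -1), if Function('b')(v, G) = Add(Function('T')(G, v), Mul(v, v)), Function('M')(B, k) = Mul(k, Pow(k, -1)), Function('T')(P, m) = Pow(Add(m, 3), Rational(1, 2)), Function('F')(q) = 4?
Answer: Add(Rational(16384, 268435325), Mul(Rational(-1, 268435325), Pow(131, Rational(1, 2)))) ≈ 6.0993e-5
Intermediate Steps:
Function('T')(P, m) = Pow(Add(3, m), Rational(1, 2))
Function('M')(B, k) = 1
Function('b')(v, G) = Add(Pow(v, 2), Pow(Add(3, v), Rational(1, 2))) (Function('b')(v, G) = Add(Pow(Add(3, v), Rational(1, 2)), Mul(v, v)) = Add(Pow(Add(3, v), Rational(1, 2)), Pow(v, 2)) = Add(Pow(v, 2), Pow(Add(3, v), Rational(1, 2))))
Pow(Function('b')(128, Function('M')(Function('F')(-5), -6)), -1) = Pow(Add(Pow(128, 2), Pow(Add(3, 128), Rational(1, 2))), -1) = Pow(Add(16384, Pow(131, Rational(1, 2))), -1)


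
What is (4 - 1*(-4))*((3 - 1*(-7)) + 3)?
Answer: 104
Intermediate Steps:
(4 - 1*(-4))*((3 - 1*(-7)) + 3) = (4 + 4)*((3 + 7) + 3) = 8*(10 + 3) = 8*13 = 104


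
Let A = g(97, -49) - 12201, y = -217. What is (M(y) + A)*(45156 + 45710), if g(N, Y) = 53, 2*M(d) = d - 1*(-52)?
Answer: -1111336613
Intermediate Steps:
M(d) = 26 + d/2 (M(d) = (d - 1*(-52))/2 = (d + 52)/2 = (52 + d)/2 = 26 + d/2)
A = -12148 (A = 53 - 12201 = -12148)
(M(y) + A)*(45156 + 45710) = ((26 + (½)*(-217)) - 12148)*(45156 + 45710) = ((26 - 217/2) - 12148)*90866 = (-165/2 - 12148)*90866 = -24461/2*90866 = -1111336613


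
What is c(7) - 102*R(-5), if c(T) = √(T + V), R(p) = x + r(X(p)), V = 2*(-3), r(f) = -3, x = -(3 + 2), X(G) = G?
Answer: 817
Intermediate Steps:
x = -5 (x = -1*5 = -5)
V = -6
R(p) = -8 (R(p) = -5 - 3 = -8)
c(T) = √(-6 + T) (c(T) = √(T - 6) = √(-6 + T))
c(7) - 102*R(-5) = √(-6 + 7) - 102*(-8) = √1 + 816 = 1 + 816 = 817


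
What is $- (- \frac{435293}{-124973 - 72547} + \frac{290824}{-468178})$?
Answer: $- \frac{73175524837}{46237259280} \approx -1.5826$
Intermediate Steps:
$- (- \frac{435293}{-124973 - 72547} + \frac{290824}{-468178}) = - (- \frac{435293}{-124973 - 72547} + 290824 \left(- \frac{1}{468178}\right)) = - (- \frac{435293}{-197520} - \frac{145412}{234089}) = - (\left(-435293\right) \left(- \frac{1}{197520}\right) - \frac{145412}{234089}) = - (\frac{435293}{197520} - \frac{145412}{234089}) = \left(-1\right) \frac{73175524837}{46237259280} = - \frac{73175524837}{46237259280}$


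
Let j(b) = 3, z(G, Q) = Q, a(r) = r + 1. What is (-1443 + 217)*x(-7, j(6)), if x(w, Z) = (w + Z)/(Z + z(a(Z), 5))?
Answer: 613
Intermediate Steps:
a(r) = 1 + r
x(w, Z) = (Z + w)/(5 + Z) (x(w, Z) = (w + Z)/(Z + 5) = (Z + w)/(5 + Z))
(-1443 + 217)*x(-7, j(6)) = (-1443 + 217)*((3 - 7)/(5 + 3)) = -1226*(-4)/8 = -613*(-4)/4 = -1226*(-1/2) = 613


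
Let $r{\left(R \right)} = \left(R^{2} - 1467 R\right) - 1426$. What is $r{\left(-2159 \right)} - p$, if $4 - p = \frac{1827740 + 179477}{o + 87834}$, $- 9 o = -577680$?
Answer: $\frac{3569650726099}{456062} \approx 7.8271 \cdot 10^{6}$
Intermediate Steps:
$o = \frac{192560}{3}$ ($o = \left(- \frac{1}{9}\right) \left(-577680\right) = \frac{192560}{3} \approx 64187.0$)
$p = - \frac{4197403}{456062}$ ($p = 4 - \frac{1827740 + 179477}{\frac{192560}{3} + 87834} = 4 - \frac{2007217}{\frac{456062}{3}} = 4 - 2007217 \cdot \frac{3}{456062} = 4 - \frac{6021651}{456062} = - \frac{4197403}{456062} \approx -9.2036$)
$r{\left(R \right)} = -1426 + R^{2} - 1467 R$
$r{\left(-2159 \right)} - p = \left(-1426 + \left(-2159\right)^{2} - -3167253\right) - - \frac{4197403}{456062} = \left(-1426 + 4661281 + 3167253\right) + \frac{4197403}{456062} = 7827108 + \frac{4197403}{456062} = \frac{3569650726099}{456062}$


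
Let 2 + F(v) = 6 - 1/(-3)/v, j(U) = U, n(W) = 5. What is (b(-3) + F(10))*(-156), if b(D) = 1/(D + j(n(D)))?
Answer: -3536/5 ≈ -707.20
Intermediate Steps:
b(D) = 1/(5 + D) (b(D) = 1/(D + 5) = 1/(5 + D))
F(v) = 4 + 1/(3*v) (F(v) = -2 + (6 - 1/(-3)/v) = -2 + (6 - 1*(-⅓)/v) = -2 + (6 - (-1)/(3*v)) = -2 + (6 + 1/(3*v)) = 4 + 1/(3*v))
(b(-3) + F(10))*(-156) = (1/(5 - 3) + (4 + (⅓)/10))*(-156) = (1/2 + (4 + (⅓)*(⅒)))*(-156) = (½ + (4 + 1/30))*(-156) = (½ + 121/30)*(-156) = (68/15)*(-156) = -3536/5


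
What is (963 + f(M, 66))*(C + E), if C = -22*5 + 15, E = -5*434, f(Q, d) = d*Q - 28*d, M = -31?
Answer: 6638715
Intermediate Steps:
f(Q, d) = -28*d + Q*d (f(Q, d) = Q*d - 28*d = -28*d + Q*d)
E = -2170
C = -95 (C = -110 + 15 = -95)
(963 + f(M, 66))*(C + E) = (963 + 66*(-28 - 31))*(-95 - 2170) = (963 + 66*(-59))*(-2265) = (963 - 3894)*(-2265) = -2931*(-2265) = 6638715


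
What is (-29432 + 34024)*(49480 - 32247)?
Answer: 79133936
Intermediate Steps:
(-29432 + 34024)*(49480 - 32247) = 4592*17233 = 79133936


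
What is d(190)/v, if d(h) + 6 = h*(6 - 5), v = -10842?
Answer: -92/5421 ≈ -0.016971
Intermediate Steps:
d(h) = -6 + h (d(h) = -6 + h*(6 - 5) = -6 + h*1 = -6 + h)
d(190)/v = (-6 + 190)/(-10842) = 184*(-1/10842) = -92/5421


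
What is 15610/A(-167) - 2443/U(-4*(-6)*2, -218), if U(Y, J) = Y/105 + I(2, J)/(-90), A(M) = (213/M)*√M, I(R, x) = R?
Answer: -769545/137 + 15610*I*√167/213 ≈ -5617.1 + 947.07*I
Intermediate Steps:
A(M) = 213/√M
U(Y, J) = -1/45 + Y/105 (U(Y, J) = Y/105 + 2/(-90) = Y*(1/105) + 2*(-1/90) = Y/105 - 1/45 = -1/45 + Y/105)
15610/A(-167) - 2443/U(-4*(-6)*2, -218) = 15610/((213/√(-167))) - 2443/(-1/45 + (-4*(-6)*2)/105) = 15610/((213*(-I*√167/167))) - 2443/(-1/45 + (24*2)/105) = 15610/((-213*I*√167/167)) - 2443/(-1/45 + (1/105)*48) = 15610*(I*√167/213) - 2443/(-1/45 + 16/35) = 15610*I*√167/213 - 2443/137/315 = 15610*I*√167/213 - 2443*315/137 = 15610*I*√167/213 - 769545/137 = -769545/137 + 15610*I*√167/213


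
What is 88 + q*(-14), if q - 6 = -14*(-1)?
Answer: -192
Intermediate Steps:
q = 20 (q = 6 - 14*(-1) = 6 + 14 = 20)
88 + q*(-14) = 88 + 20*(-14) = 88 - 280 = -192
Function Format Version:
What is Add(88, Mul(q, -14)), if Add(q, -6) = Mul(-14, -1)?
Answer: -192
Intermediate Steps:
q = 20 (q = Add(6, Mul(-14, -1)) = Add(6, 14) = 20)
Add(88, Mul(q, -14)) = Add(88, Mul(20, -14)) = Add(88, -280) = -192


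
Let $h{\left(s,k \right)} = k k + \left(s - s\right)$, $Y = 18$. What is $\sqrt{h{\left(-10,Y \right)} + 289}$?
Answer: $\sqrt{613} \approx 24.759$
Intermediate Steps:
$h{\left(s,k \right)} = k^{2}$ ($h{\left(s,k \right)} = k^{2} + 0 = k^{2}$)
$\sqrt{h{\left(-10,Y \right)} + 289} = \sqrt{18^{2} + 289} = \sqrt{324 + 289} = \sqrt{613}$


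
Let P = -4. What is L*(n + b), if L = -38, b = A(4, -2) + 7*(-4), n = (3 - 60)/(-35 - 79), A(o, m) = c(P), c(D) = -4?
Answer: 1197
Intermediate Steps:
A(o, m) = -4
n = ½ (n = -57/(-114) = -57*(-1/114) = ½ ≈ 0.50000)
b = -32 (b = -4 + 7*(-4) = -4 - 28 = -32)
L*(n + b) = -38*(½ - 32) = -38*(-63/2) = 1197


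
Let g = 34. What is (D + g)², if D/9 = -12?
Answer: 5476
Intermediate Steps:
D = -108 (D = 9*(-12) = -108)
(D + g)² = (-108 + 34)² = (-74)² = 5476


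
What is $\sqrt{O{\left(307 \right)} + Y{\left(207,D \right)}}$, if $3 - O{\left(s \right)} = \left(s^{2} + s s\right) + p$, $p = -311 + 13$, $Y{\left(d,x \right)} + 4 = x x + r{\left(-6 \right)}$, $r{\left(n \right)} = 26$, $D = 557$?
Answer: $\sqrt{122074} \approx 349.39$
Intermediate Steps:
$Y{\left(d,x \right)} = 22 + x^{2}$ ($Y{\left(d,x \right)} = -4 + \left(x x + 26\right) = -4 + \left(x^{2} + 26\right) = -4 + \left(26 + x^{2}\right) = 22 + x^{2}$)
$p = -298$
$O{\left(s \right)} = 301 - 2 s^{2}$ ($O{\left(s \right)} = 3 - \left(\left(s^{2} + s s\right) - 298\right) = 3 - \left(\left(s^{2} + s^{2}\right) - 298\right) = 3 - \left(2 s^{2} - 298\right) = 3 - \left(-298 + 2 s^{2}\right) = 301 - 2 s^{2}$)
$\sqrt{O{\left(307 \right)} + Y{\left(207,D \right)}} = \sqrt{\left(301 - 2 \cdot 307^{2}\right) + \left(22 + 557^{2}\right)} = \sqrt{\left(301 - 188498\right) + \left(22 + 310249\right)} = \sqrt{\left(301 - 188498\right) + 310271} = \sqrt{-188197 + 310271} = \sqrt{122074}$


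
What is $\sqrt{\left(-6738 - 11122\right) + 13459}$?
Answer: $3 i \sqrt{489} \approx 66.34 i$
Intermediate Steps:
$\sqrt{\left(-6738 - 11122\right) + 13459} = \sqrt{-17860 + 13459} = \sqrt{-4401} = 3 i \sqrt{489}$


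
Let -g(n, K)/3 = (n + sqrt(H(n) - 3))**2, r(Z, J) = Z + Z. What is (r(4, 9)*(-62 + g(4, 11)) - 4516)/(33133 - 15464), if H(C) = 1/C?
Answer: -5330/17669 - 96*I*sqrt(11)/17669 ≈ -0.30166 - 0.01802*I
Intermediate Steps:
r(Z, J) = 2*Z
g(n, K) = -3*(n + sqrt(-3 + 1/n))**2 (g(n, K) = -3*(n + sqrt(1/n - 3))**2 = -3*(n + sqrt(-3 + 1/n))**2)
(r(4, 9)*(-62 + g(4, 11)) - 4516)/(33133 - 15464) = ((2*4)*(-62 - 3*(4 + sqrt(-3 + 1/4))**2) - 4516)/(33133 - 15464) = (8*(-62 - 3*(4 + sqrt(-3 + 1/4))**2) - 4516)/17669 = (8*(-62 - 3*(4 + sqrt(-11/4))**2) - 4516)*(1/17669) = (8*(-62 - 3*(4 + I*sqrt(11)/2)**2) - 4516)*(1/17669) = ((-496 - 24*(4 + I*sqrt(11)/2)**2) - 4516)*(1/17669) = (-5012 - 24*(4 + I*sqrt(11)/2)**2)*(1/17669) = -5012/17669 - 24*(4 + I*sqrt(11)/2)**2/17669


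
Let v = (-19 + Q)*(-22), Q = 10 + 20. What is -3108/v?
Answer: 1554/121 ≈ 12.843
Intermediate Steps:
Q = 30
v = -242 (v = (-19 + 30)*(-22) = 11*(-22) = -242)
-3108/v = -3108/(-242) = -3108*(-1/242) = 1554/121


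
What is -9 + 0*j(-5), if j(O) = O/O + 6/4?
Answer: -9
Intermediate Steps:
j(O) = 5/2 (j(O) = 1 + 6*(¼) = 1 + 3/2 = 5/2)
-9 + 0*j(-5) = -9 + 0*(5/2) = -9 + 0 = -9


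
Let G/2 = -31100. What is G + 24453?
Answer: -37747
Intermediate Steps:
G = -62200 (G = 2*(-31100) = -62200)
G + 24453 = -62200 + 24453 = -37747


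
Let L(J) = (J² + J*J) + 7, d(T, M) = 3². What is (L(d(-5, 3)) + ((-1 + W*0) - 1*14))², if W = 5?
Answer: 23716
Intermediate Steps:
d(T, M) = 9
L(J) = 7 + 2*J² (L(J) = (J² + J²) + 7 = 2*J² + 7 = 7 + 2*J²)
(L(d(-5, 3)) + ((-1 + W*0) - 1*14))² = ((7 + 2*9²) + ((-1 + 5*0) - 1*14))² = ((7 + 2*81) + ((-1 + 0) - 14))² = ((7 + 162) + (-1 - 14))² = (169 - 15)² = 154² = 23716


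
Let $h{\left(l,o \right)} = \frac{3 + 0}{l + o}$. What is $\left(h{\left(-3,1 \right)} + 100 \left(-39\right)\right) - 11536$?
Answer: $- \frac{30875}{2} \approx -15438.0$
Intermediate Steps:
$h{\left(l,o \right)} = \frac{3}{l + o}$
$\left(h{\left(-3,1 \right)} + 100 \left(-39\right)\right) - 11536 = \left(\frac{3}{-3 + 1} + 100 \left(-39\right)\right) - 11536 = \left(\frac{3}{-2} - 3900\right) - 11536 = \left(3 \left(- \frac{1}{2}\right) - 3900\right) - 11536 = \left(- \frac{3}{2} - 3900\right) - 11536 = - \frac{7803}{2} - 11536 = - \frac{30875}{2}$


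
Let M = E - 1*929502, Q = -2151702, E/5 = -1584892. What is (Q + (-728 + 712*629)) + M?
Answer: -10558544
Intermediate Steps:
E = -7924460 (E = 5*(-1584892) = -7924460)
M = -8853962 (M = -7924460 - 1*929502 = -7924460 - 929502 = -8853962)
(Q + (-728 + 712*629)) + M = (-2151702 + (-728 + 712*629)) - 8853962 = (-2151702 + (-728 + 447848)) - 8853962 = (-2151702 + 447120) - 8853962 = -1704582 - 8853962 = -10558544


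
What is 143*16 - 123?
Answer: 2165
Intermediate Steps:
143*16 - 123 = 2288 - 123 = 2165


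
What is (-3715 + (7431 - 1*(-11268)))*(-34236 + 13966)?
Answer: -303725680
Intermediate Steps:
(-3715 + (7431 - 1*(-11268)))*(-34236 + 13966) = (-3715 + (7431 + 11268))*(-20270) = (-3715 + 18699)*(-20270) = 14984*(-20270) = -303725680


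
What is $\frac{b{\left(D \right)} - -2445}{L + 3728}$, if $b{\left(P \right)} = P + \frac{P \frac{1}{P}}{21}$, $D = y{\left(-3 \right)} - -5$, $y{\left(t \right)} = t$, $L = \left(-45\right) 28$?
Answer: $\frac{12847}{12957} \approx 0.99151$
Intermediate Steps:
$L = -1260$
$D = 2$ ($D = -3 - -5 = -3 + 5 = 2$)
$b{\left(P \right)} = \frac{1}{21} + P$ ($b{\left(P \right)} = P + 1 \cdot \frac{1}{21} = P + \frac{1}{21} = \frac{1}{21} + P$)
$\frac{b{\left(D \right)} - -2445}{L + 3728} = \frac{\left(\frac{1}{21} + 2\right) - -2445}{-1260 + 3728} = \frac{\frac{43}{21} + 2445}{2468} = \frac{51388}{21} \cdot \frac{1}{2468} = \frac{12847}{12957}$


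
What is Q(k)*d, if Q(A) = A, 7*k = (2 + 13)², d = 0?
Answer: 0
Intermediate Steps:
k = 225/7 (k = (2 + 13)²/7 = (⅐)*15² = (⅐)*225 = 225/7 ≈ 32.143)
Q(k)*d = (225/7)*0 = 0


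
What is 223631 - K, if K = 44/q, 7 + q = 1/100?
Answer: 156322469/699 ≈ 2.2364e+5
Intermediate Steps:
q = -699/100 (q = -7 + 1/100 = -699/100 ≈ -6.9900)
K = -4400/699 (K = 44/(-699/100) = -100/699*44 = -4400/699 ≈ -6.2947)
223631 - K = 223631 - 1*(-4400/699) = 223631 + 4400/699 = 156322469/699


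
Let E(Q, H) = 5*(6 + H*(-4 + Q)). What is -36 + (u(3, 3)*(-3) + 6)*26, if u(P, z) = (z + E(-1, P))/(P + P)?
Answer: 666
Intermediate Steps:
E(Q, H) = 30 + 5*H*(-4 + Q)
u(P, z) = (30 + z - 25*P)/(2*P) (u(P, z) = (z + (30 - 20*P + 5*P*(-1)))/(P + P) = (z + (30 - 20*P - 5*P))/((2*P)) = (z + (30 - 25*P))*(1/(2*P)) = (30 + z - 25*P)*(1/(2*P)) = (30 + z - 25*P)/(2*P))
-36 + (u(3, 3)*(-3) + 6)*26 = -36 + (((½)*(30 + 3 - 25*3)/3)*(-3) + 6)*26 = -36 + (((½)*(⅓)*(30 + 3 - 75))*(-3) + 6)*26 = -36 + (((½)*(⅓)*(-42))*(-3) + 6)*26 = -36 + (-7*(-3) + 6)*26 = -36 + (21 + 6)*26 = -36 + 27*26 = -36 + 702 = 666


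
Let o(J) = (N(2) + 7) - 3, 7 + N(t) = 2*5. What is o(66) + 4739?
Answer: 4746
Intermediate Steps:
N(t) = 3 (N(t) = -7 + 2*5 = -7 + 10 = 3)
o(J) = 7 (o(J) = (3 + 7) - 3 = 10 - 3 = 7)
o(66) + 4739 = 7 + 4739 = 4746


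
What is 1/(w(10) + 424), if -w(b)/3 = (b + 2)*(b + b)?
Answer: -1/296 ≈ -0.0033784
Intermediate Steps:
w(b) = -6*b*(2 + b) (w(b) = -3*(b + 2)*(b + b) = -3*(2 + b)*2*b = -6*b*(2 + b))
1/(w(10) + 424) = 1/(-6*10*(2 + 10) + 424) = 1/(-6*10*12 + 424) = 1/(-720 + 424) = 1/(-296) = -1/296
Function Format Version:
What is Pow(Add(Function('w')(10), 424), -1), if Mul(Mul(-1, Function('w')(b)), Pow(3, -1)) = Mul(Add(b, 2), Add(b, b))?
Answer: Rational(-1, 296) ≈ -0.0033784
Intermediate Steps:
Function('w')(b) = Mul(-6, b, Add(2, b)) (Function('w')(b) = Mul(-3, Mul(Add(b, 2), Add(b, b))) = Mul(-3, Mul(Add(2, b), Mul(2, b))) = Mul(-3, Mul(2, b, Add(2, b))) = Mul(-6, b, Add(2, b)))
Pow(Add(Function('w')(10), 424), -1) = Pow(Add(Mul(-6, 10, Add(2, 10)), 424), -1) = Pow(Add(Mul(-6, 10, 12), 424), -1) = Pow(Add(-720, 424), -1) = Pow(-296, -1) = Rational(-1, 296)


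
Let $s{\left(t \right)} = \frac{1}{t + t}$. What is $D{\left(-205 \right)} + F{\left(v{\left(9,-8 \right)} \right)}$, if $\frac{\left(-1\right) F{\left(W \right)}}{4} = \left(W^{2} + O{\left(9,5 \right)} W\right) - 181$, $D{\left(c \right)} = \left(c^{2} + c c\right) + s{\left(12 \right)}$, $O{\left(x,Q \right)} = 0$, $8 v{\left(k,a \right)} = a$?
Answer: $\frac{2034481}{24} \approx 84770.0$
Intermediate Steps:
$v{\left(k,a \right)} = \frac{a}{8}$
$s{\left(t \right)} = \frac{1}{2 t}$
$D{\left(c \right)} = \frac{1}{24} + 2 c^{2}$ ($D{\left(c \right)} = \left(c^{2} + c c\right) + \frac{1}{2 \cdot 12} = \left(c^{2} + c^{2}\right) + \frac{1}{2} \cdot \frac{1}{12} = 2 c^{2} + \frac{1}{24} = \frac{1}{24} + 2 c^{2}$)
$F{\left(W \right)} = 724 - 4 W^{2}$ ($F{\left(W \right)} = - 4 \left(\left(W^{2} + 0 W\right) - 181\right) = - 4 \left(\left(W^{2} + 0\right) - 181\right) = - 4 \left(W^{2} - 181\right) = - 4 \left(-181 + W^{2}\right) = 724 - 4 W^{2}$)
$D{\left(-205 \right)} + F{\left(v{\left(9,-8 \right)} \right)} = \left(\frac{1}{24} + 2 \left(-205\right)^{2}\right) + \left(724 - 4 \left(\frac{1}{8} \left(-8\right)\right)^{2}\right) = \left(\frac{1}{24} + 2 \cdot 42025\right) + \left(724 - 4 \left(-1\right)^{2}\right) = \left(\frac{1}{24} + 84050\right) + \left(724 - 4\right) = \frac{2017201}{24} + \left(724 - 4\right) = \frac{2017201}{24} + 720 = \frac{2034481}{24}$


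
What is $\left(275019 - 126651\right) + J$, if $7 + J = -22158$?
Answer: $126203$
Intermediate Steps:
$J = -22165$ ($J = -7 - 22158 = -22165$)
$\left(275019 - 126651\right) + J = \left(275019 - 126651\right) - 22165 = 148368 - 22165 = 126203$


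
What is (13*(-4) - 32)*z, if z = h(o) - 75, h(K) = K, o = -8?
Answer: 6972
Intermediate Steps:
z = -83 (z = -8 - 75 = -83)
(13*(-4) - 32)*z = (13*(-4) - 32)*(-83) = (-52 - 32)*(-83) = -84*(-83) = 6972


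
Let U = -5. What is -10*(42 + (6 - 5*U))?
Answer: -730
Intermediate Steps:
-10*(42 + (6 - 5*U)) = -10*(42 + (6 - 5*(-5))) = -10*(42 + (6 + 25)) = -10*(42 + 31) = -10*73 = -730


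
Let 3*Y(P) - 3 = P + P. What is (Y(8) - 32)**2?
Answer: 5929/9 ≈ 658.78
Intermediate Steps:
Y(P) = 1 + 2*P/3 (Y(P) = 1 + (P + P)/3 = 1 + (2*P)/3 = 1 + 2*P/3)
(Y(8) - 32)**2 = ((1 + (2/3)*8) - 32)**2 = ((1 + 16/3) - 32)**2 = (19/3 - 32)**2 = (-77/3)**2 = 5929/9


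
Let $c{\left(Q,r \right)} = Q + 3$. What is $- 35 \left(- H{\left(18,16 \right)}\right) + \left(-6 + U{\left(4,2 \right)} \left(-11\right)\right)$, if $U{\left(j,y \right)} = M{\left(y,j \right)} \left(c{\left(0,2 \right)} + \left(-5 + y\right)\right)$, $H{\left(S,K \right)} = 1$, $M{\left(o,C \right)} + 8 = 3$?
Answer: $29$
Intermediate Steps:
$M{\left(o,C \right)} = -5$ ($M{\left(o,C \right)} = -8 + 3 = -5$)
$c{\left(Q,r \right)} = 3 + Q$
$U{\left(j,y \right)} = 10 - 5 y$ ($U{\left(j,y \right)} = - 5 \left(\left(3 + 0\right) + \left(-5 + y\right)\right) = - 5 \left(3 + \left(-5 + y\right)\right) = - 5 \left(-2 + y\right) = 10 - 5 y$)
$- 35 \left(- H{\left(18,16 \right)}\right) + \left(-6 + U{\left(4,2 \right)} \left(-11\right)\right) = - 35 \left(\left(-1\right) 1\right) - \left(6 - \left(10 - 10\right) \left(-11\right)\right) = \left(-35\right) \left(-1\right) - \left(6 - \left(10 - 10\right) \left(-11\right)\right) = 35 + \left(-6 + 0 \left(-11\right)\right) = 35 + \left(-6 + 0\right) = 35 - 6 = 29$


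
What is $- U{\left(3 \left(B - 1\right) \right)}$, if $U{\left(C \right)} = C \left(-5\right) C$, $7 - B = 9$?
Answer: $405$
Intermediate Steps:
$B = -2$ ($B = 7 - 9 = -2$)
$U{\left(C \right)} = - 5 C^{2}$ ($U{\left(C \right)} = - 5 C C = - 5 C^{2}$)
$- U{\left(3 \left(B - 1\right) \right)} = - \left(-5\right) \left(3 \left(-2 - 1\right)\right)^{2} = - \left(-5\right) \left(3 \left(-3\right)\right)^{2} = - \left(-5\right) \left(-9\right)^{2} = - \left(-5\right) 81 = \left(-1\right) \left(-405\right) = 405$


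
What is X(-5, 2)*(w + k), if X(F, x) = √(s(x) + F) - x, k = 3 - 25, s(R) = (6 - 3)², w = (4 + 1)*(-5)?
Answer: 0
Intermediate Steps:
w = -25 (w = 5*(-5) = -25)
s(R) = 9 (s(R) = 3² = 9)
k = -22
X(F, x) = √(9 + F) - x
X(-5, 2)*(w + k) = (√(9 - 5) - 1*2)*(-25 - 22) = (√4 - 2)*(-47) = (2 - 2)*(-47) = 0*(-47) = 0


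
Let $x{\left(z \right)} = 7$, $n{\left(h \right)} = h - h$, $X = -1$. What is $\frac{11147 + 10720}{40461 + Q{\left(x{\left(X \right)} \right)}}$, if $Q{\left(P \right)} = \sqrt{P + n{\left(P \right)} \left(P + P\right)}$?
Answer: $\frac{884760687}{1637092514} - \frac{21867 \sqrt{7}}{1637092514} \approx 0.54041$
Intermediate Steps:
$n{\left(h \right)} = 0$
$Q{\left(P \right)} = \sqrt{P}$ ($Q{\left(P \right)} = \sqrt{P + 0 \left(P + P\right)} = \sqrt{P + 0 \cdot 2 P} = \sqrt{P + 0} = \sqrt{P}$)
$\frac{11147 + 10720}{40461 + Q{\left(x{\left(X \right)} \right)}} = \frac{11147 + 10720}{40461 + \sqrt{7}} = \frac{21867}{40461 + \sqrt{7}}$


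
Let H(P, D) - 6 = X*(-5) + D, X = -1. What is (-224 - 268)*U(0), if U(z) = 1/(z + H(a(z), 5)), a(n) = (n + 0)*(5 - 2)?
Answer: -123/4 ≈ -30.750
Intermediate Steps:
a(n) = 3*n (a(n) = n*3 = 3*n)
H(P, D) = 11 + D (H(P, D) = 6 + (-1*(-5) + D) = 6 + (5 + D) = 11 + D)
U(z) = 1/(16 + z) (U(z) = 1/(z + (11 + 5)) = 1/(z + 16) = 1/(16 + z))
(-224 - 268)*U(0) = (-224 - 268)/(16 + 0) = -492/16 = -492*1/16 = -123/4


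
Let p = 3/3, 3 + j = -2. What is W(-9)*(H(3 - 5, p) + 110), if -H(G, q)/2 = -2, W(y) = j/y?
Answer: 190/3 ≈ 63.333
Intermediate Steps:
j = -5 (j = -3 - 2 = -5)
W(y) = -5/y
p = 1 (p = 3*(⅓) = 1)
H(G, q) = 4 (H(G, q) = -2*(-2) = 4)
W(-9)*(H(3 - 5, p) + 110) = (-5/(-9))*(4 + 110) = -5*(-⅑)*114 = (5/9)*114 = 190/3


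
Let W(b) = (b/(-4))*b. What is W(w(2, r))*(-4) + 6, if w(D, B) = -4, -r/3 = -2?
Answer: 22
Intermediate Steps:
r = 6 (r = -3*(-2) = 6)
W(b) = -b²/4 (W(b) = (b*(-¼))*b = (-b/4)*b = -b²/4)
W(w(2, r))*(-4) + 6 = -¼*(-4)²*(-4) + 6 = -¼*16*(-4) + 6 = -4*(-4) + 6 = 16 + 6 = 22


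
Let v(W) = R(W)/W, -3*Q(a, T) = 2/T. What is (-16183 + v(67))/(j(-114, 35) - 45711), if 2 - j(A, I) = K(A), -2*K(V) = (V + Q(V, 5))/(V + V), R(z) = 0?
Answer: 13836465/39080981 ≈ 0.35405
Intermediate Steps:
Q(a, T) = -2/(3*T)
K(V) = -(-2/15 + V)/(4*V) (K(V) = -(V - ⅔/5)/(2*(V + V)) = -(V - ⅔*⅕)/(2*(2*V)) = -(V - 2/15)*1/(2*V)/2 = -(-2/15 + V)*1/(2*V)/2 = -(-2/15 + V)/(4*V))
v(W) = 0 (v(W) = 0/W = 0)
j(A, I) = 2 - (2 - 15*A)/(60*A)
(-16183 + v(67))/(j(-114, 35) - 45711) = (-16183 + 0)/((1/60)*(-2 + 135*(-114))/(-114) - 45711) = -16183/((1/60)*(-1/114)*(-2 - 15390) - 45711) = -16183/((1/60)*(-1/114)*(-15392) - 45711) = -16183/(1924/855 - 45711) = -16183/(-39080981/855) = -16183*(-855/39080981) = 13836465/39080981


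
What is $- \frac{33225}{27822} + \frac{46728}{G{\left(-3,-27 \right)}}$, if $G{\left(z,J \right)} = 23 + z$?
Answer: $\frac{108283493}{46370} \approx 2335.2$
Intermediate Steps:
$- \frac{33225}{27822} + \frac{46728}{G{\left(-3,-27 \right)}} = - \frac{33225}{27822} + \frac{46728}{23 - 3} = \left(-33225\right) \frac{1}{27822} + \frac{46728}{20} = - \frac{11075}{9274} + 46728 \cdot \frac{1}{20} = - \frac{11075}{9274} + \frac{11682}{5} = \frac{108283493}{46370}$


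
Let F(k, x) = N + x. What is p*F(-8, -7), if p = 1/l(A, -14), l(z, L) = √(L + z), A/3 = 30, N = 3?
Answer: -2*√19/19 ≈ -0.45883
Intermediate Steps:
A = 90 (A = 3*30 = 90)
F(k, x) = 3 + x
p = √19/38 (p = 1/(√(-14 + 90)) = 1/(√76) = 1/(2*√19) = √19/38 ≈ 0.11471)
p*F(-8, -7) = (√19/38)*(3 - 7) = (√19/38)*(-4) = -2*√19/19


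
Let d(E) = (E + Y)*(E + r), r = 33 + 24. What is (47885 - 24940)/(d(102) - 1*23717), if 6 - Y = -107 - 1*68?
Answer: 4589/4256 ≈ 1.0782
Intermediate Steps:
Y = 181 (Y = 6 - (-107 - 1*68) = 6 - (-107 - 68) = 6 - 1*(-175) = 6 + 175 = 181)
r = 57
d(E) = (57 + E)*(181 + E) (d(E) = (E + 181)*(E + 57) = (181 + E)*(57 + E) = (57 + E)*(181 + E))
(47885 - 24940)/(d(102) - 1*23717) = (47885 - 24940)/((10317 + 102**2 + 238*102) - 1*23717) = 22945/((10317 + 10404 + 24276) - 23717) = 22945/(44997 - 23717) = 22945/21280 = 22945*(1/21280) = 4589/4256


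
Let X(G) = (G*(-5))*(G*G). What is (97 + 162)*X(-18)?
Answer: 7552440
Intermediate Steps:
X(G) = -5*G³ (X(G) = (-5*G)*G² = -5*G³)
(97 + 162)*X(-18) = (97 + 162)*(-5*(-18)³) = 259*(-5*(-5832)) = 259*29160 = 7552440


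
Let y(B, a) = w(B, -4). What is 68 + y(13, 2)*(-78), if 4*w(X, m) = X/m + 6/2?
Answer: 583/8 ≈ 72.875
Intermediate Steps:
w(X, m) = ¾ + X/(4*m) (w(X, m) = (X/m + 6/2)/4 = (X/m + 6*(½))/4 = (X/m + 3)/4 = (3 + X/m)/4 = ¾ + X/(4*m))
y(B, a) = ¾ - B/16 (y(B, a) = (¼)*(B + 3*(-4))/(-4) = (¼)*(-¼)*(B - 12) = (¼)*(-¼)*(-12 + B) = ¾ - B/16)
68 + y(13, 2)*(-78) = 68 + (¾ - 1/16*13)*(-78) = 68 + (¾ - 13/16)*(-78) = 68 - 1/16*(-78) = 68 + 39/8 = 583/8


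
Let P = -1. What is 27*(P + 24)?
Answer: 621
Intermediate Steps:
27*(P + 24) = 27*(-1 + 24) = 27*23 = 621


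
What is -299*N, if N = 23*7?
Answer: -48139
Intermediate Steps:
N = 161
-299*N = -299*161 = -48139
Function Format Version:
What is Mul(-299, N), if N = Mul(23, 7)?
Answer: -48139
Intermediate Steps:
N = 161
Mul(-299, N) = Mul(-299, 161) = -48139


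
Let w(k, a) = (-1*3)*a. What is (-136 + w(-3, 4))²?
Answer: 21904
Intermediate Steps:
w(k, a) = -3*a
(-136 + w(-3, 4))² = (-136 - 3*4)² = (-136 - 12)² = (-148)² = 21904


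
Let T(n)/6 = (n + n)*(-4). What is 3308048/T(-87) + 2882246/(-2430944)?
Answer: 250926349313/317238192 ≈ 790.97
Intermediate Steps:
T(n) = -48*n (T(n) = 6*((n + n)*(-4)) = 6*((2*n)*(-4)) = 6*(-8*n) = -48*n)
3308048/T(-87) + 2882246/(-2430944) = 3308048/((-48*(-87))) + 2882246/(-2430944) = 3308048/4176 + 2882246*(-1/2430944) = 3308048*(1/4176) - 1441123/1215472 = 206753/261 - 1441123/1215472 = 250926349313/317238192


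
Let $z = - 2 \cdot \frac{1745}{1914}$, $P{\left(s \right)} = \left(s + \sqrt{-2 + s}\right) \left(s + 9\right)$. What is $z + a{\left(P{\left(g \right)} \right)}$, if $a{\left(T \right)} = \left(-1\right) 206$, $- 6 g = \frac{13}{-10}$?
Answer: $- \frac{198887}{957} \approx -207.82$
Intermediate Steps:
$g = \frac{13}{60}$ ($g = - \frac{13 \frac{1}{-10}}{6} = - \frac{13 \left(- \frac{1}{10}\right)}{6} = \left(- \frac{1}{6}\right) \left(- \frac{13}{10}\right) = \frac{13}{60} \approx 0.21667$)
$P{\left(s \right)} = \left(9 + s\right) \left(s + \sqrt{-2 + s}\right)$ ($P{\left(s \right)} = \left(s + \sqrt{-2 + s}\right) \left(9 + s\right) = \left(9 + s\right) \left(s + \sqrt{-2 + s}\right)$)
$a{\left(T \right)} = -206$
$z = - \frac{1745}{957}$ ($z = - 2 \cdot 1745 \cdot \frac{1}{1914} = \left(-2\right) \frac{1745}{1914} = - \frac{1745}{957} \approx -1.8234$)
$z + a{\left(P{\left(g \right)} \right)} = - \frac{1745}{957} - 206 = - \frac{198887}{957}$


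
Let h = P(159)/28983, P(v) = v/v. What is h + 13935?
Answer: 403878106/28983 ≈ 13935.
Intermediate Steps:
P(v) = 1
h = 1/28983 ≈ 3.4503e-5
h + 13935 = 1/28983 + 13935 = 403878106/28983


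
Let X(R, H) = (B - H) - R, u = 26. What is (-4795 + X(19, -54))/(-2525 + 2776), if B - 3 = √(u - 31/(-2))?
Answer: -4757/251 + √166/502 ≈ -18.927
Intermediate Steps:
B = 3 + √166/2 (B = 3 + √(26 - 31/(-2)) = 3 + √(26 - 31*(-½)) = 3 + √(26 + 31/2) = 3 + √(83/2) = 3 + √166/2 ≈ 9.4420)
X(R, H) = 3 + √166/2 - H - R (X(R, H) = ((3 + √166/2) - H) - R = (3 + √166/2 - H) - R = 3 + √166/2 - H - R)
(-4795 + X(19, -54))/(-2525 + 2776) = (-4795 + (3 + √166/2 - 1*(-54) - 1*19))/(-2525 + 2776) = (-4795 + (3 + √166/2 + 54 - 19))/251 = (-4795 + (38 + √166/2))*(1/251) = (-4757 + √166/2)*(1/251) = -4757/251 + √166/502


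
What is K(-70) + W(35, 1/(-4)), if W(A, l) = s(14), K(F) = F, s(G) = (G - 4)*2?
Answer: -50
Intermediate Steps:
s(G) = -8 + 2*G (s(G) = (-4 + G)*2 = -8 + 2*G)
W(A, l) = 20 (W(A, l) = -8 + 2*14 = -8 + 28 = 20)
K(-70) + W(35, 1/(-4)) = -70 + 20 = -50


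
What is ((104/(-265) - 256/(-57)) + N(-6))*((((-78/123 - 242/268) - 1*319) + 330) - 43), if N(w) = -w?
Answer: -14053160563/41493435 ≈ -338.68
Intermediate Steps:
((104/(-265) - 256/(-57)) + N(-6))*((((-78/123 - 242/268) - 1*319) + 330) - 43) = ((104/(-265) - 256/(-57)) - 1*(-6))*((((-78/123 - 242/268) - 1*319) + 330) - 43) = ((104*(-1/265) - 256*(-1/57)) + 6)*((((-78*1/123 - 242*1/268) - 319) + 330) - 43) = ((-104/265 + 256/57) + 6)*((((-26/41 - 121/134) - 319) + 330) - 43) = (61912/15105 + 6)*(((-8445/5494 - 319) + 330) - 43) = 152542*((-1761031/5494 + 330) - 43)/15105 = 152542*(51989/5494 - 43)/15105 = (152542/15105)*(-184253/5494) = -14053160563/41493435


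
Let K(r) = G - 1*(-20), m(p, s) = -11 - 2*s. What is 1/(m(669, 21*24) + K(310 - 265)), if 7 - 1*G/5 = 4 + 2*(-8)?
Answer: -1/904 ≈ -0.0011062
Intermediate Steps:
G = 95 (G = 35 - 5*(4 + 2*(-8)) = 35 - 5*(4 - 16) = 35 - 5*(-12) = 35 + 60 = 95)
K(r) = 115 (K(r) = 95 - 1*(-20) = 95 + 20 = 115)
1/(m(669, 21*24) + K(310 - 265)) = 1/((-11 - 42*24) + 115) = 1/((-11 - 2*504) + 115) = 1/((-11 - 1008) + 115) = 1/(-1019 + 115) = 1/(-904) = -1/904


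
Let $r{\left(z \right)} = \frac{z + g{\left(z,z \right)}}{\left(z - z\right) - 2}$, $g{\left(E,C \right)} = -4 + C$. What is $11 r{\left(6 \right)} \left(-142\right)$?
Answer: $6248$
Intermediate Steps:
$r{\left(z \right)} = 2 - z$ ($r{\left(z \right)} = \frac{z + \left(-4 + z\right)}{\left(z - z\right) - 2} = \frac{-4 + 2 z}{0 - 2} = \frac{-4 + 2 z}{-2} = \left(-4 + 2 z\right) \left(- \frac{1}{2}\right) = 2 - z$)
$11 r{\left(6 \right)} \left(-142\right) = 11 \left(2 - 6\right) \left(-142\right) = 11 \left(-4\right) \left(-142\right) = \left(-44\right) \left(-142\right) = 6248$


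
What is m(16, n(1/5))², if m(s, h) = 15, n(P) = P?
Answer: 225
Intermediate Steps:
m(16, n(1/5))² = 15² = 225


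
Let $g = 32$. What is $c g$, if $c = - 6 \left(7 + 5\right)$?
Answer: $-2304$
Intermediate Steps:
$c = -72$ ($c = \left(-6\right) 12 = -72$)
$c g = \left(-72\right) 32 = -2304$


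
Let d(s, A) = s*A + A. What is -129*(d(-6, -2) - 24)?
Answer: 1806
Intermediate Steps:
d(s, A) = A + A*s (d(s, A) = A*s + A = A + A*s)
-129*(d(-6, -2) - 24) = -129*(-2*(1 - 6) - 24) = -129*(-2*(-5) - 24) = -129*(10 - 24) = -129*(-14) = 1806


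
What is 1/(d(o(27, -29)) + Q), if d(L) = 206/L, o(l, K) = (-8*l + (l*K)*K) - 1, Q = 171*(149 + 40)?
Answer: 11245/363427258 ≈ 3.0942e-5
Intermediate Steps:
Q = 32319 (Q = 171*189 = 32319)
o(l, K) = -1 - 8*l + l*K**2 (o(l, K) = (-8*l + (K*l)*K) - 1 = (-8*l + l*K**2) - 1 = -1 - 8*l + l*K**2)
1/(d(o(27, -29)) + Q) = 1/(206/(-1 - 8*27 + 27*(-29)**2) + 32319) = 1/(206/(-1 - 216 + 27*841) + 32319) = 1/(206/(-1 - 216 + 22707) + 32319) = 1/(206/22490 + 32319) = 1/(206*(1/22490) + 32319) = 1/(103/11245 + 32319) = 1/(363427258/11245) = 11245/363427258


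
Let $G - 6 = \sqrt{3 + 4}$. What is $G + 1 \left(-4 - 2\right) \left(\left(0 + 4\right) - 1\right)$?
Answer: $-12 + \sqrt{7} \approx -9.3542$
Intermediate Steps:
$G = 6 + \sqrt{7}$ ($G = 6 + \sqrt{3 + 4} = 6 + \sqrt{7} \approx 8.6458$)
$G + 1 \left(-4 - 2\right) \left(\left(0 + 4\right) - 1\right) = \left(6 + \sqrt{7}\right) + 1 \left(-4 - 2\right) \left(\left(0 + 4\right) - 1\right) = \left(6 + \sqrt{7}\right) + 1 \left(-6\right) \left(4 - 1\right) = \left(6 + \sqrt{7}\right) - 18 = -12 + \sqrt{7}$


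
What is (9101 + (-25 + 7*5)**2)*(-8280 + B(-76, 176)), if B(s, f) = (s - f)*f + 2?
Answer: -484248630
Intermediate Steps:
B(s, f) = 2 + f*(s - f) (B(s, f) = f*(s - f) + 2 = 2 + f*(s - f))
(9101 + (-25 + 7*5)**2)*(-8280 + B(-76, 176)) = (9101 + (-25 + 7*5)**2)*(-8280 + (2 - 1*176**2 + 176*(-76))) = (9101 + (-25 + 35)**2)*(-8280 + (2 - 1*30976 - 13376)) = (9101 + 10**2)*(-8280 + (2 - 30976 - 13376)) = (9101 + 100)*(-8280 - 44350) = 9201*(-52630) = -484248630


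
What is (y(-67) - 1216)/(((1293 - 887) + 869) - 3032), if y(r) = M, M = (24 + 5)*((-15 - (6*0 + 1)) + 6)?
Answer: 6/7 ≈ 0.85714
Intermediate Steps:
M = -290 (M = 29*((-15 - (0 + 1)) + 6) = 29*((-15 - 1*1) + 6) = 29*((-15 - 1) + 6) = 29*(-16 + 6) = 29*(-10) = -290)
y(r) = -290
(y(-67) - 1216)/(((1293 - 887) + 869) - 3032) = (-290 - 1216)/(((1293 - 887) + 869) - 3032) = -1506/((406 + 869) - 3032) = -1506/(1275 - 3032) = -1506/(-1757) = -1506*(-1/1757) = 6/7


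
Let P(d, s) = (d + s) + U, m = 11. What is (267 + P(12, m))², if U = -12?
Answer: 77284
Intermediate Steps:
P(d, s) = -12 + d + s (P(d, s) = (d + s) - 12 = -12 + d + s)
(267 + P(12, m))² = (267 + (-12 + 12 + 11))² = (267 + 11)² = 278² = 77284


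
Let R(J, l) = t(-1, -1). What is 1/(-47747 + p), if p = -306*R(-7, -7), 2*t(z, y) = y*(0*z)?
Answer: -1/47747 ≈ -2.0944e-5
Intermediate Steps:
t(z, y) = 0 (t(z, y) = (y*(0*z))/2 = (y*0)/2 = (½)*0 = 0)
R(J, l) = 0
p = 0 (p = -306*0 = 0)
1/(-47747 + p) = 1/(-47747 + 0) = 1/(-47747) = -1/47747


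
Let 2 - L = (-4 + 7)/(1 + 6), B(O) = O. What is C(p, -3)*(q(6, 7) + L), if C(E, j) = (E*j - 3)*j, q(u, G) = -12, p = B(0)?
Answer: -657/7 ≈ -93.857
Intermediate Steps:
p = 0
C(E, j) = j*(-3 + E*j) (C(E, j) = (-3 + E*j)*j = j*(-3 + E*j))
L = 11/7 (L = 2 - (-4 + 7)/(1 + 6) = 2 - 3/7 = 11/7 ≈ 1.5714)
C(p, -3)*(q(6, 7) + L) = (-3*(-3 + 0*(-3)))*(-12 + 11/7) = -3*(-3 + 0)*(-73/7) = -3*(-3)*(-73/7) = 9*(-73/7) = -657/7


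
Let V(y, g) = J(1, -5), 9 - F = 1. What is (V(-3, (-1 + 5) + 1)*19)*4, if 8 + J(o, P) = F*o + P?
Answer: -380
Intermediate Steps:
F = 8 (F = 9 - 1*1 = 9 - 1 = 8)
J(o, P) = -8 + P + 8*o (J(o, P) = -8 + (8*o + P) = -8 + (P + 8*o) = -8 + P + 8*o)
V(y, g) = -5 (V(y, g) = -8 - 5 + 8*1 = -8 - 5 + 8 = -5)
(V(-3, (-1 + 5) + 1)*19)*4 = -5*19*4 = -95*4 = -380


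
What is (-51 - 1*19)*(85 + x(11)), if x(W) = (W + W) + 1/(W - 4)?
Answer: -7500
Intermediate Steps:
x(W) = 1/(-4 + W) + 2*W (x(W) = 2*W + 1/(-4 + W) = 1/(-4 + W) + 2*W)
(-51 - 1*19)*(85 + x(11)) = (-51 - 1*19)*(85 + (1 - 8*11 + 2*11²)/(-4 + 11)) = (-51 - 19)*(85 + (1 - 88 + 2*121)/7) = -70*(85 + (1 - 88 + 242)/7) = -70*(85 + (⅐)*155) = -70*(85 + 155/7) = -70*750/7 = -7500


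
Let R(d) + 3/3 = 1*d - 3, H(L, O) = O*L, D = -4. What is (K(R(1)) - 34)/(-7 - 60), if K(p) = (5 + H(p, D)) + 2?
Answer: 15/67 ≈ 0.22388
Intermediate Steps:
H(L, O) = L*O
R(d) = -4 + d (R(d) = -1 + (1*d - 3) = -1 + (d - 3) = -1 + (-3 + d) = -4 + d)
K(p) = 7 - 4*p (K(p) = (5 + p*(-4)) + 2 = (5 - 4*p) + 2 = 7 - 4*p)
(K(R(1)) - 34)/(-7 - 60) = ((7 - 4*(-4 + 1)) - 34)/(-7 - 60) = ((7 - 4*(-3)) - 34)/(-67) = ((7 + 12) - 34)*(-1/67) = (19 - 34)*(-1/67) = -15*(-1/67) = 15/67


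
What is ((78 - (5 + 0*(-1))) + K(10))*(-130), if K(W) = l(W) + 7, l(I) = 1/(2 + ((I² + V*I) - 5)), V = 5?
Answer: -1528930/147 ≈ -10401.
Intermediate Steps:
l(I) = 1/(-3 + I² + 5*I) (l(I) = 1/(2 + ((I² + 5*I) - 5)) = 1/(2 + (-5 + I² + 5*I)) = 1/(-3 + I² + 5*I))
K(W) = 7 + 1/(-3 + W² + 5*W) (K(W) = 1/(-3 + W² + 5*W) + 7 = 7 + 1/(-3 + W² + 5*W))
((78 - (5 + 0*(-1))) + K(10))*(-130) = ((78 - (5 + 0*(-1))) + (-20 + 7*10² + 35*10)/(-3 + 10² + 5*10))*(-130) = ((78 - (5 + 0)) + (-20 + 7*100 + 350)/(-3 + 100 + 50))*(-130) = ((78 - 1*5) + (-20 + 700 + 350)/147)*(-130) = ((78 - 5) + (1/147)*1030)*(-130) = (73 + 1030/147)*(-130) = (11761/147)*(-130) = -1528930/147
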